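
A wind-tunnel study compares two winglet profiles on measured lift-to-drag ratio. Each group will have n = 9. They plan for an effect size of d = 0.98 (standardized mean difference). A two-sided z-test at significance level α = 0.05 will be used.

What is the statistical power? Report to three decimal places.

Power ≈ 0.547

Noncentrality parameter: δ = d·√(n/2) = 0.98 × √(9/2) = 2.0789
Two-sided α = 0.05 → critical value z_{0.025} = 1.960.
Power = Φ(δ − 1.960) + Φ(−δ − 1.960) = Φ(0.119) + Φ(-4.039) = 0.5473 + 0.0000 = 0.5474.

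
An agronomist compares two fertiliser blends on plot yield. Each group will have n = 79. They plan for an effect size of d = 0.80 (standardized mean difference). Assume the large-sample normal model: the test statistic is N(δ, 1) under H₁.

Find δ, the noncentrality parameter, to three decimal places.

δ ≈ 5.028

The noncentrality parameter scales effect size by the design's sample-size factor: δ = d·√(n/2) = 0.80 × √(79/2) = 5.0279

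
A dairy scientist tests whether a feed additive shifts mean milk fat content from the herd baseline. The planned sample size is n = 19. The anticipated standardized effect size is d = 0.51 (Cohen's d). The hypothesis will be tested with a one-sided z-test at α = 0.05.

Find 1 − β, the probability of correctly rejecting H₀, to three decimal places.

Power ≈ 0.718

Noncentrality parameter: δ = d·√n = 0.51 × √19 = 2.2230
One-sided α = 0.05 → critical value z_{0.05} = 1.645.
Power = P(Z > 1.645 − δ) = Φ(0.578) = 0.7184.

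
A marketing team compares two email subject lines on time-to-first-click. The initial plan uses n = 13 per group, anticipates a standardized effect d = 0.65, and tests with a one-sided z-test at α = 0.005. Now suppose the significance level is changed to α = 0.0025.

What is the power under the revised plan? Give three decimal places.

δ = d·√(n/2) = 0.65 × √(13/2) = 1.6572 (unchanged). New critical value: z_{0.0025} = 2.807.
Revised power = Φ(δ − 2.807) = Φ(-1.150) = 0.1251.

Power ≈ 0.125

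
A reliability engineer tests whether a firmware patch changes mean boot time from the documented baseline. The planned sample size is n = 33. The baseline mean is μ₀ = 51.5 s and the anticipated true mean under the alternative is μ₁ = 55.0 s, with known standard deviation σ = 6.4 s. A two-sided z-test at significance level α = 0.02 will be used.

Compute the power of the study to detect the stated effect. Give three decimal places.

Power ≈ 0.793

Standardized effect: d = |μ₁ − μ₀| / σ = |55.0 − 51.5| / 6.4 = 0.5469
Noncentrality parameter: δ = d·√n = 0.5469 × √33 = 3.1416
Critical value for a two-sided test at α = 0.02: z_{α/2} = 2.326.
Power = Φ(δ − 2.326) + Φ(−δ − 2.326) = Φ(0.815) + Φ(-5.468) = 0.7925 + 0.0000 = 0.7925.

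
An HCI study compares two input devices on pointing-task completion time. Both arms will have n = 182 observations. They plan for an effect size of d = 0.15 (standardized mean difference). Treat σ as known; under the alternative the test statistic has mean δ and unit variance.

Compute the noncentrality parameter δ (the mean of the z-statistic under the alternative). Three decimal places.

The noncentrality parameter scales effect size by the design's sample-size factor: δ = d·√(n/2) = 0.15 × √(182/2) = 1.4309

δ ≈ 1.431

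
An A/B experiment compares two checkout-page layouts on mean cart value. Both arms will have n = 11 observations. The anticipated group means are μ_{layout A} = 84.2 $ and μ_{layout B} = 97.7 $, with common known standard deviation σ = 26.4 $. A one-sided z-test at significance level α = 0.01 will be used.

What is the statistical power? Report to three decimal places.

Standardized effect: d = |μ_{layout A} − μ_{layout B}| / σ = |84.2 − 97.7| / 26.4 = 0.5114
Noncentrality parameter: δ = d·√(n/2) = 0.5114 × √(11/2) = 1.1993
Critical value for a one-sided test at α = 0.01: z_α = 2.326.
Power = P(Z > 2.326 − δ) = Φ(-1.127) = 0.1299.

Power ≈ 0.130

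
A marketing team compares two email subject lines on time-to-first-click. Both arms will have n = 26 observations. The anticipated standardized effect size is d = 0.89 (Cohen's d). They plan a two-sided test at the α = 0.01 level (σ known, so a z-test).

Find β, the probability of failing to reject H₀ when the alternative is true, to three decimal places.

β ≈ 0.263

Noncentrality parameter: δ = d·√(n/2) = 0.89 × √(26/2) = 3.2089
Critical value for a two-sided test at α = 0.01: z_{α/2} = 2.576.
Power = Φ(δ − 2.576) + Φ(−δ − 2.576) = Φ(0.633) + Φ(-5.785) = 0.7367 + 0.0000 = 0.7367.
Type II error: β = 1 − power = 1 − 0.7367 = 0.2633.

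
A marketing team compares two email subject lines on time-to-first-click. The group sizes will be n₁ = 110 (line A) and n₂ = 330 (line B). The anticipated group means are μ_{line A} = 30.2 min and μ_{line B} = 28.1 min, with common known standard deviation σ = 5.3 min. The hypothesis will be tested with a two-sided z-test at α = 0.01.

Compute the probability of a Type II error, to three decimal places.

Standardized effect: d = |μ_{line A} − μ_{line B}| / σ = |30.2 − 28.1| / 5.3 = 0.3962
Noncentrality parameter: λ = d / √(1/n₁ + 1/n₂) = 0.3962 / √(1/110 + 1/330) = 3.5989
Critical value for a two-sided test at α = 0.01: z_{α/2} = 2.576.
Power = Φ(λ − 2.576) + Φ(−λ − 2.576) = Φ(1.023) + Φ(-6.175) = 0.8469 + 0.0000 = 0.8469.
Type II error: β = 1 − power = 1 − 0.8469 = 0.1531.

β ≈ 0.153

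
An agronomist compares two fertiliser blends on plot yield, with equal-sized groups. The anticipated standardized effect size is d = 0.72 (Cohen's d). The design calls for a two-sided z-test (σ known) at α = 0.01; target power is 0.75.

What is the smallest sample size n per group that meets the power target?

n = 41 per group

For power 0.75 need Φ(δ − z_{0.005}) = 0.75, so δ = z_{0.005} + z_{0.25} = 2.576 + 0.674 = 3.250.
(The Φ(−δ − z_{α/2}) term is vanishingly small for δ > 0 and is dropped in the standard sample-size formula.)
δ = d·√(n/2) ⇒ n = 2(δ/d)² = 2 × (3.250 / 0.72)² = 40.76.
Round up to the next whole unit.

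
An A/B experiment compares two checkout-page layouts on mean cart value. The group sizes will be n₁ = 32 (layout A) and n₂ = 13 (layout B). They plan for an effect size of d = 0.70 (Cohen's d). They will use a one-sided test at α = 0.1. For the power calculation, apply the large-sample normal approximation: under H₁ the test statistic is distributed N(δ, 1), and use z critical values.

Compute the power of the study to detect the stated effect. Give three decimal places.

Power ≈ 0.801

Noncentrality parameter: δ = d / √(1/n₁ + 1/n₂) = 0.70 / √(1/32 + 1/13) = 2.1283
Critical value for a one-sided test at α = 0.1: z_α = 1.282.
Power = Φ(δ − 1.282) = Φ(0.847) = 0.8014.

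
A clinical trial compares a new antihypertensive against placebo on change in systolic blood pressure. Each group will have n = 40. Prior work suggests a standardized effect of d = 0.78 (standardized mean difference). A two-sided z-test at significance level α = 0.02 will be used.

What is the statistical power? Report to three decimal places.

Power ≈ 0.877

Noncentrality parameter: δ = d·√(n/2) = 0.78 × √(40/2) = 3.4883
Critical value for a two-sided test at α = 0.02: z_{α/2} = 2.326.
Power = Φ(δ − 2.326) + Φ(−δ − 2.326) = Φ(1.162) + Φ(-5.815) = 0.8774 + 0.0000 = 0.8774.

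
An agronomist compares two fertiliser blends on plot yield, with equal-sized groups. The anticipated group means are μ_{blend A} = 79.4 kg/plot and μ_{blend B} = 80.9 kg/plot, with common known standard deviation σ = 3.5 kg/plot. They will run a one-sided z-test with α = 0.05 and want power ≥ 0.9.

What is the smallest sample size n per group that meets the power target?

Standardized effect: d = |μ_{blend A} − μ_{blend B}| / σ = |79.4 − 80.9| / 3.5 = 0.4286
Set Φ(δ − 1.645) = 0.9; then δ − 1.645 = Φ⁻¹(0.9) = 1.282, giving δ = 2.926.
δ = d·√(n/2) ⇒ n = 2(δ/d)² = 2 × (2.926 / 0.4286)² = 93.25.
Rounding up, n = 94 per group.

n = 94 per group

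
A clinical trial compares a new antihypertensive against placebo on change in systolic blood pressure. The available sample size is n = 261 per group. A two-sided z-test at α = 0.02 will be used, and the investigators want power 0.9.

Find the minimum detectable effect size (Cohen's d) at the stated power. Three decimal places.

d ≈ 0.316

Required noncentrality: δ = z_{0.01} + z_{0.10} = 2.326 + 1.282 = 3.608.
(Lower-tail contribution to power is negligible for δ > 0.)
δ = d·√(n/2) ⇒ d = δ/√(n/2) = 3.608/√(261/2) = 0.3158.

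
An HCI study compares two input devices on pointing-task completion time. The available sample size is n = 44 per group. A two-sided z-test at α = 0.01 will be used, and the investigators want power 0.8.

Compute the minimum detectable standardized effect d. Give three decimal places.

Required noncentrality: δ = z_{0.005} + z_{0.20} = 2.576 + 0.842 = 3.417.
(Lower-tail contribution to power is negligible for δ > 0.)
δ = d·√(n/2) ⇒ d = δ/√(n/2) = 3.417/√(44/2) = 0.7286.

d ≈ 0.729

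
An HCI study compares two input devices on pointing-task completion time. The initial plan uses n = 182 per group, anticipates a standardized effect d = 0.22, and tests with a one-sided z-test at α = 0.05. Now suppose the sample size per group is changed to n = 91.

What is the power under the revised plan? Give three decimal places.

With n = 91 per group: δ = d·√(n/2) = 0.22 × √(91/2) = 1.4840. Critical value z_{0.05} = 1.645.
Revised power = P(Z > 1.645 − δ) = Φ(-0.161) = 0.4361.

Power ≈ 0.436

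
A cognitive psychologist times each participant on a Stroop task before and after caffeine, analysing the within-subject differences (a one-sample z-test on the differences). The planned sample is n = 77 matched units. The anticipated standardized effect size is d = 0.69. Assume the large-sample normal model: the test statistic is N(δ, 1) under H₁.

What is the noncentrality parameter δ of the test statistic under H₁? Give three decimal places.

δ ≈ 6.055

δ = d·√n = 0.69 × √77 = 6.0547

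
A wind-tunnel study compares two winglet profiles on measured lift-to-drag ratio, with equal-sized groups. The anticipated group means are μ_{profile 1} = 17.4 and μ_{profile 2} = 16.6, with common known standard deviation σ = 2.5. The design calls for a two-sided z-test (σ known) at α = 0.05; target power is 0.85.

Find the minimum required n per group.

n = 176 per group

Standardized effect: d = |μ_{profile 1} − μ_{profile 2}| / σ = |17.4 − 16.6| / 2.5 = 0.3200
Set Φ(δ − 1.960) = 0.85; then δ − 1.960 = Φ⁻¹(0.85) = 1.036, giving δ = 2.996.
(Ignoring the negligible lower-tail rejection probability gives the usual closed-form inversion.)
δ = d·√(n/2) ⇒ n = 2(δ/d)² = 2 × (2.996 / 0.3200)² = 175.36.
Rounding up, n = 176 per group.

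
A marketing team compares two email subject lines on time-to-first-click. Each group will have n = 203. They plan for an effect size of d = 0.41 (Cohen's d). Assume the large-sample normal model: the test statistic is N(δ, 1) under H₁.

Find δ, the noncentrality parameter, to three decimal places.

δ ≈ 4.131

δ = d·√(n/2) = 0.41 × √(203/2) = 4.1306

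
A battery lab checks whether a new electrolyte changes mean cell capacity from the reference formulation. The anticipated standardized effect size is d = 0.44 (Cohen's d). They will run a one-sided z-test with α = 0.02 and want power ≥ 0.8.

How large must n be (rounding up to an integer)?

n = 44

For power 0.8 need Φ(δ − z_{0.02}) = 0.8, so δ = z_{0.02} + z_{0.20} = 2.054 + 0.842 = 2.895.
δ = d·√n ⇒ n = (δ/d)² = (2.895 / 0.44)² = 43.30.
Rounding up, n = 44.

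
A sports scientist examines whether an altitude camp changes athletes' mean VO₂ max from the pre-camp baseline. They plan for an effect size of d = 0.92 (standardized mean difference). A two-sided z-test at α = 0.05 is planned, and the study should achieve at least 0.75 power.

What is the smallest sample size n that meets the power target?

Set Φ(δ − 1.960) = 0.75; then δ − 1.960 = Φ⁻¹(0.75) = 0.674, giving δ = 2.634.
(The Φ(−δ − z_{α/2}) term is vanishingly small for δ > 0 and is dropped in the standard sample-size formula.)
δ = d·√n ⇒ n = (δ/d)² = (2.634 / 0.92)² = 8.20.
Rounding up, n = 9.

n = 9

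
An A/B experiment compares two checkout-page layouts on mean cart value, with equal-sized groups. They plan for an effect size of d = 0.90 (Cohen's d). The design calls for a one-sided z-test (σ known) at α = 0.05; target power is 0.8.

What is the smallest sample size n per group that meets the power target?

For power 0.8 need Φ(δ − z_{0.05}) = 0.8, so δ = z_{0.05} + z_{0.20} = 1.645 + 0.842 = 2.486.
δ = d·√(n/2) ⇒ n = 2(δ/d)² = 2 × (2.486 / 0.90)² = 15.27.
Rounding up, n = 16 per group.

n = 16 per group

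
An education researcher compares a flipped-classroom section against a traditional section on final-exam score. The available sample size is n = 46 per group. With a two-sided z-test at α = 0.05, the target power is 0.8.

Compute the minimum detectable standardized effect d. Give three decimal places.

Required noncentrality: δ = z_{0.025} + z_{0.20} = 1.960 + 0.842 = 2.802.
(The second rejection-region term Φ(−δ − z_{α/2}) is negligible and dropped.)
δ = d·√(n/2) ⇒ d = δ/√(n/2) = 2.802/√(46/2) = 0.5842.

d ≈ 0.584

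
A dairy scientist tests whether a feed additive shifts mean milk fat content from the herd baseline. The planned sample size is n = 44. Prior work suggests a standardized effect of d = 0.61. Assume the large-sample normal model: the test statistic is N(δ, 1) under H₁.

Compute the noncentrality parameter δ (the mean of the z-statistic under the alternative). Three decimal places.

δ ≈ 4.046

The noncentrality parameter scales effect size by the design's sample-size factor: δ = d·√n = 0.61 × √44 = 4.0463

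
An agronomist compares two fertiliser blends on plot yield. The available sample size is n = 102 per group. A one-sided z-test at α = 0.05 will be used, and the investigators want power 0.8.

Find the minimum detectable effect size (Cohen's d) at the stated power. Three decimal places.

Required noncentrality: δ = z_{0.05} + z_{0.20} = 1.645 + 0.842 = 2.486.
δ = d·√(n/2) ⇒ d = δ/√(n/2) = 2.486/√(102/2) = 0.3482.

d ≈ 0.348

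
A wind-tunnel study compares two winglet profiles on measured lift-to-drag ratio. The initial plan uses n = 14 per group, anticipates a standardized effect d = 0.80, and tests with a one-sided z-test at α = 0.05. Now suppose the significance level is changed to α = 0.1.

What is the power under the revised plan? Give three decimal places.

Power ≈ 0.798

δ = d·√(n/2) = 0.80 × √(14/2) = 2.1166 (unchanged). New critical value: z_{0.1} = 1.282.
Revised power = P(Z > 1.282 − δ) = Φ(0.835) = 0.7982.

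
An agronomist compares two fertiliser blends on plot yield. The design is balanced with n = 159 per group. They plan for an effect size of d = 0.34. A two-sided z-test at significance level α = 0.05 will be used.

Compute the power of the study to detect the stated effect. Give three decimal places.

Noncentrality parameter: δ = d·√(n/2) = 0.34 × √(159/2) = 3.0315
Two-sided α = 0.05 → critical value z_{0.025} = 1.960.
Power = Φ(δ − 1.960) + Φ(−δ − 1.960) = Φ(1.072) + Φ(-4.991) = 0.8580 + 0.0000 = 0.8580.

Power ≈ 0.858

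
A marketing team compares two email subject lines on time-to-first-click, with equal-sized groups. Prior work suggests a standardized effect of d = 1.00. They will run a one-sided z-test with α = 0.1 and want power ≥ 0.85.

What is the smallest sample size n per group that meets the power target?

For power 0.85 need Φ(δ − z_{0.1}) = 0.85, so δ = z_{0.1} + z_{0.15} = 1.282 + 1.036 = 2.318.
δ = d·√(n/2) ⇒ n = 2(δ/d)² = 2 × (2.318 / 1.00)² = 10.75.
Rounding up, n = 11 per group.

n = 11 per group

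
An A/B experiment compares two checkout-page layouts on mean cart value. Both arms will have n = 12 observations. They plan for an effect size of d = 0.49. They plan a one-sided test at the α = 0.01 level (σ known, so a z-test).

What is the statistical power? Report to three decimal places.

Noncentrality parameter: δ = d·√(n/2) = 0.49 × √(12/2) = 1.2002
Critical value for a one-sided test at α = 0.01: z_α = 2.326.
Power = Φ(δ − 2.326) = Φ(-1.126) = 0.1301.

Power ≈ 0.130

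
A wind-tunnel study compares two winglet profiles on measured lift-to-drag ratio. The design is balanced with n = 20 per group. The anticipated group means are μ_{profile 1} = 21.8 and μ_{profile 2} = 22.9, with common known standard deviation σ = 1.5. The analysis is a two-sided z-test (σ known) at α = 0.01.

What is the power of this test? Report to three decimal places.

Power ≈ 0.399

Standardized effect: d = |μ_{profile 1} − μ_{profile 2}| / σ = |21.8 − 22.9| / 1.5 = 0.7333
Noncentrality parameter: δ = d·√(n/2) = 0.7333 × √(20/2) = 2.3190
Two-sided α = 0.01 → critical value z_{0.005} = 2.576.
Power = Φ(δ − 2.576) + Φ(−δ − 2.576) = Φ(-0.257) + Φ(-4.895) = 0.3987 + 0.0000 = 0.3987.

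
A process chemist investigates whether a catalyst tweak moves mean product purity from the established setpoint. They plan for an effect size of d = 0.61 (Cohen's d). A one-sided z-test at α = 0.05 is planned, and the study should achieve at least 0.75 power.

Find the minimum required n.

n = 15

Set Φ(δ − 1.645) = 0.75; then δ − 1.645 = Φ⁻¹(0.75) = 0.674, giving δ = 2.319.
δ = d·√n ⇒ n = (δ/d)² = (2.319 / 0.61)² = 14.46.
Round up to the next whole unit.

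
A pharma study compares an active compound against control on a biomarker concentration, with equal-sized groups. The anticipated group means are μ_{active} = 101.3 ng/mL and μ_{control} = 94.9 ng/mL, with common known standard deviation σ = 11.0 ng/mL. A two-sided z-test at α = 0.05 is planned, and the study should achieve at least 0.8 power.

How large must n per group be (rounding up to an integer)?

Standardized effect: d = |μ_{active} − μ_{control}| / σ = |101.3 − 94.9| / 11.0 = 0.5818
Set Φ(δ − 1.960) = 0.8; then δ − 1.960 = Φ⁻¹(0.8) = 0.842, giving δ = 2.802.
(The Φ(−δ − z_{α/2}) term is vanishingly small for δ > 0 and is dropped in the standard sample-size formula.)
δ = d·√(n/2) ⇒ n = 2(δ/d)² = 2 × (2.802 / 0.5818)² = 46.37.
Round up to the next whole unit.

n = 47 per group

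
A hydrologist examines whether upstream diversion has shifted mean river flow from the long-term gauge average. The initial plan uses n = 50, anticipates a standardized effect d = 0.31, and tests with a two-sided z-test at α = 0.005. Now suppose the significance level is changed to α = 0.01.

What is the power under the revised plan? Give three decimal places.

Power ≈ 0.351

δ = d·√n = 0.31 × √50 = 2.1920 (unchanged). New critical value: z_{0.005} = 2.576.
Revised power = Φ(δ − 2.576) + Φ(−δ − 2.576) = Φ(-0.384) + Φ(-4.768) = 0.3506 + 0.0000 = 0.3506.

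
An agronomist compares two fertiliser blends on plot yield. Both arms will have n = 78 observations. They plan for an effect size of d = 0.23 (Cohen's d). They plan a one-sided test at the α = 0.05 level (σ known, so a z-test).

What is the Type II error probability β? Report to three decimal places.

Noncentrality parameter: δ = d·√(n/2) = 0.23 × √(78/2) = 1.4363
One-sided α = 0.05 → critical value z_{0.05} = 1.645.
Power = P(Z > 1.645 − δ) = Φ(-0.209) = 0.4174.
Type II error: β = 1 − power = 1 − 0.4174 = 0.5826.

β ≈ 0.583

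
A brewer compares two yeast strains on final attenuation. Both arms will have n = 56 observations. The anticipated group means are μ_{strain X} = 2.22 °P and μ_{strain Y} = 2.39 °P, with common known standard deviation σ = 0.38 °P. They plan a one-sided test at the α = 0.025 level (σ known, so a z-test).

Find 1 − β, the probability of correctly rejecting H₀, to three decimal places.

Standardized effect: d = |μ_{strain X} − μ_{strain Y}| / σ = |2.22 − 2.39| / 0.38 = 0.4474
Noncentrality parameter: λ = d·√(n/2) = 0.4474 × √(56/2) = 2.3673
Critical value for a one-sided test at α = 0.025: z_α = 1.960.
Power = P(Z > 1.960 − λ) = Φ(0.407) = 0.6581.

Power ≈ 0.658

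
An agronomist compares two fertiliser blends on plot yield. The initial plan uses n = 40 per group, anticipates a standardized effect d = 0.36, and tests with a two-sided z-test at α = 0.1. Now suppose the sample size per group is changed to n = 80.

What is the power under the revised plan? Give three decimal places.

Power ≈ 0.736

With n = 80 per group: δ = d·√(n/2) = 0.36 × √(80/2) = 2.2768. Critical value z_{0.05} = 1.645.
Revised power = Φ(δ − 1.645) + Φ(−δ − 1.645) = Φ(0.632) + Φ(-3.922) = 0.7363 + 0.0000 = 0.7363.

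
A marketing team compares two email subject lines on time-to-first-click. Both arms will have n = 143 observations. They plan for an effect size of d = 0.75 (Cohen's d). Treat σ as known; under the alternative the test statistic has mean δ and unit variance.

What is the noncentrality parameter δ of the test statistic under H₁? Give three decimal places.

δ ≈ 6.342

The noncentrality parameter scales effect size by the design's sample-size factor: δ = d·√(n/2) = 0.75 × √(143/2) = 6.3418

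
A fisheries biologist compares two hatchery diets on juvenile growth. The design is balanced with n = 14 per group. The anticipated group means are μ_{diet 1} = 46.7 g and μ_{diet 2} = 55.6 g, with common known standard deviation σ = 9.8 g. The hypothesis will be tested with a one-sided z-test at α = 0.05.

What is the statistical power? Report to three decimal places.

Standardized effect: d = |μ_{diet 1} − μ_{diet 2}| / σ = |46.7 − 55.6| / 9.8 = 0.9082
Noncentrality parameter: δ = d·√(n/2) = 0.9082 × √(14/2) = 2.4028
Critical value for a one-sided test at α = 0.05: z_α = 1.645.
Power = P(Z > 1.645 − δ) = Φ(0.758) = 0.7758.

Power ≈ 0.776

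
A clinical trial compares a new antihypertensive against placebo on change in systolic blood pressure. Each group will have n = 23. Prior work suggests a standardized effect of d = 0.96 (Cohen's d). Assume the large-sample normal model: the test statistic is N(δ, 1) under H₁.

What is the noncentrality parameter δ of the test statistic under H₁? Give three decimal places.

δ ≈ 3.256

The noncentrality parameter scales effect size by the design's sample-size factor: δ = d·√(n/2) = 0.96 × √(23/2) = 3.2555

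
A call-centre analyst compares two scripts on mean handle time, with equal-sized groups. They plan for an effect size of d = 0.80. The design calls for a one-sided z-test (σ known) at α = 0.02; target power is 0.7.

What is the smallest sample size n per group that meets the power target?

For power 0.7 need Φ(δ − z_{0.02}) = 0.7, so δ = z_{0.02} + z_{0.30} = 2.054 + 0.524 = 2.578.
δ = d·√(n/2) ⇒ n = 2(δ/d)² = 2 × (2.578 / 0.80)² = 20.77.
Rounding up, n = 21 per group.

n = 21 per group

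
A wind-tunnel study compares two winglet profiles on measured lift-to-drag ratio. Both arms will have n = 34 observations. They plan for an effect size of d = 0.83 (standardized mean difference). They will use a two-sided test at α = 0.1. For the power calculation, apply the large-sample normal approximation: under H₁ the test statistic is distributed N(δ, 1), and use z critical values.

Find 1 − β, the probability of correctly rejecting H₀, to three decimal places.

Power ≈ 0.962

Noncentrality parameter: δ = d·√(n/2) = 0.83 × √(34/2) = 3.4222
Two-sided α = 0.1 → critical value z_{0.05} = 1.645.
Power = Φ(δ − 1.645) + Φ(−δ − 1.645) = Φ(1.777) + Φ(-5.067) = 0.9622 + 0.0000 = 0.9622.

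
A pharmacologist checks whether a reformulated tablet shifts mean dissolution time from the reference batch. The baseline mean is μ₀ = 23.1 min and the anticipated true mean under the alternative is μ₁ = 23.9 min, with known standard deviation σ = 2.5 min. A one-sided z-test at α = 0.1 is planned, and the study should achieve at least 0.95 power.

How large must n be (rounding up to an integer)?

n = 84

Standardized effect: d = |μ₁ − μ₀| / σ = |23.9 − 23.1| / 2.5 = 0.3200
For power 0.95 need Φ(δ − z_{0.1}) = 0.95, so δ = z_{0.1} + z_{0.05} = 1.282 + 1.645 = 2.926.
δ = d·√n ⇒ n = (δ/d)² = (2.926 / 0.3200)² = 83.63.
Round up to the next whole unit.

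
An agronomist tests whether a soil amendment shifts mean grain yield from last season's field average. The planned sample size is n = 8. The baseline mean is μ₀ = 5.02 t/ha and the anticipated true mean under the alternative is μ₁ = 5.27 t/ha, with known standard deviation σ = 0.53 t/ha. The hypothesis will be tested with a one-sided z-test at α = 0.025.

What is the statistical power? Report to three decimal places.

Power ≈ 0.266

Standardized effect: d = |μ₁ − μ₀| / σ = |5.27 − 5.02| / 0.53 = 0.4717
Noncentrality parameter: δ = d·√n = 0.4717 × √8 = 1.3342
Critical value for a one-sided test at α = 0.025: z_α = 1.960.
Power = P(Z > 1.960 − δ) = Φ(-0.626) = 0.2657.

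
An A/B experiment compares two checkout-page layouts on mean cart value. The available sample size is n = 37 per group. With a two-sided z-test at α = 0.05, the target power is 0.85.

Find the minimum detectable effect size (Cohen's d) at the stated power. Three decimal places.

Need Φ(δ − 1.960) = 0.85, so δ = 1.960 + 1.036 = 2.996.
(The second rejection-region term Φ(−δ − z_{α/2}) is negligible and dropped.)
δ = d·√(n/2) ⇒ d = δ/√(n/2) = 2.996/√(37/2) = 0.6966.

d ≈ 0.697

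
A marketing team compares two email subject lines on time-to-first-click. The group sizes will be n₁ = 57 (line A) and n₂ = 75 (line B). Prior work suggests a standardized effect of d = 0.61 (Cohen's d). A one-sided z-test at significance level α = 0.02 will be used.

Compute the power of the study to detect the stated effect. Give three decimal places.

Noncentrality parameter: δ = d / √(1/n₁ + 1/n₂) = 0.61 / √(1/57 + 1/75) = 3.4715
Critical value for a one-sided test at α = 0.02: z_α = 2.054.
Power = P(Z > 2.054 − δ) = Φ(1.418) = 0.9219.

Power ≈ 0.922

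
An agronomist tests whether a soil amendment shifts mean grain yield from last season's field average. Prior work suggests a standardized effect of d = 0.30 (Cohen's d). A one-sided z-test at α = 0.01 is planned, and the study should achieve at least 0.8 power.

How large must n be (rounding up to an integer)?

Set Φ(δ − 2.326) = 0.8; then δ − 2.326 = Φ⁻¹(0.8) = 0.842, giving δ = 3.168.
δ = d·√n ⇒ n = (δ/d)² = (3.168 / 0.30)² = 111.51.
Rounding up, n = 112.

n = 112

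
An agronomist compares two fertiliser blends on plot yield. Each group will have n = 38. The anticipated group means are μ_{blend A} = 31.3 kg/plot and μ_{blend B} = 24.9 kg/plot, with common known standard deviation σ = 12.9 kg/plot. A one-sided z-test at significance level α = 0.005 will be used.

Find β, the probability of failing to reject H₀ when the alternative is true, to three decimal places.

Standardized effect: d = |μ_{blend A} − μ_{blend B}| / σ = |31.3 − 24.9| / 12.9 = 0.4961
Noncentrality parameter: δ = d·√(n/2) = 0.4961 × √(38/2) = 2.1626
One-sided α = 0.005 → critical value z_{0.005} = 2.576.
Power = P(Z > 2.576 − δ) = Φ(-0.413) = 0.3397.
Type II error: β = 1 − power = 1 − 0.3397 = 0.6603.

β ≈ 0.660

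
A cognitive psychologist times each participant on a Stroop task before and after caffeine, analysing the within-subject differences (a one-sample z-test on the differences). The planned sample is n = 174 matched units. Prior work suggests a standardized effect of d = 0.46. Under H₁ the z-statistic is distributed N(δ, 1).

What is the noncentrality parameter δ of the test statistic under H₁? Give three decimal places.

δ ≈ 6.068

The noncentrality parameter scales effect size by the design's sample-size factor: δ = d·√n = 0.46 × √174 = 6.0678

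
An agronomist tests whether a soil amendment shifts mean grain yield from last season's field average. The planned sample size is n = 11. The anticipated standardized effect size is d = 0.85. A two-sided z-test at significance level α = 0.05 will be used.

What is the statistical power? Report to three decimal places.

Noncentrality parameter: δ = d·√n = 0.85 × √11 = 2.8191
Two-sided α = 0.05 → critical value z_{0.025} = 1.960.
Power = Φ(δ − 1.960) + Φ(−δ − 1.960) = Φ(0.859) + Φ(-4.779) = 0.8049 + 0.0000 = 0.8049.

Power ≈ 0.805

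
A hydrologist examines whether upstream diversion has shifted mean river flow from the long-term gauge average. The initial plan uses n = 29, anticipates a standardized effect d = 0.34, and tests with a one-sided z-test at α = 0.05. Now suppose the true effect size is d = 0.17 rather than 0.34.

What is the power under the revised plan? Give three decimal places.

Power ≈ 0.233

With d = 0.17: δ = d·√n = 0.17 × √29 = 0.9155. Critical value z_{0.05} = 1.645.
Revised power = P(Z > 1.645 − δ) = Φ(-0.729) = 0.2329.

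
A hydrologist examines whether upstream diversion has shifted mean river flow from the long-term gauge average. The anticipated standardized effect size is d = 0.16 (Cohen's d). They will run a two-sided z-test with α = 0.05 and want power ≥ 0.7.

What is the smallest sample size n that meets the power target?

For power 0.7 need Φ(δ − z_{0.025}) = 0.7, so δ = z_{0.025} + z_{0.30} = 1.960 + 0.524 = 2.484.
(Ignoring the negligible lower-tail rejection probability gives the usual closed-form inversion.)
δ = d·√n ⇒ n = (δ/d)² = (2.484 / 0.16)² = 241.10.
Rounding up, n = 242.

n = 242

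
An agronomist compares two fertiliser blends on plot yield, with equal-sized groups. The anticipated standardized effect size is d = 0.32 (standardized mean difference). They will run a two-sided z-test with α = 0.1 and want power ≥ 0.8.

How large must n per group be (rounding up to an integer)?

n = 121 per group

Set Φ(δ − 1.645) = 0.8; then δ − 1.645 = Φ⁻¹(0.8) = 0.842, giving δ = 2.486.
(For δ > 0 the lower-tail rejection region contributes negligibly to power, so the one-term inversion is standard.)
δ = d·√(n/2) ⇒ n = 2(δ/d)² = 2 × (2.486 / 0.32)² = 120.75.
Round up to the next whole unit.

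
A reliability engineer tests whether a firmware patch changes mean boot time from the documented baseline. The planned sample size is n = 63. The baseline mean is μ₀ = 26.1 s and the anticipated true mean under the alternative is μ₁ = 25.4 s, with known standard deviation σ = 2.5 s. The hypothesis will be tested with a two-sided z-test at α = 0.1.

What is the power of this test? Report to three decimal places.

Power ≈ 0.718

Standardized effect: d = |μ₁ − μ₀| / σ = |25.4 − 26.1| / 2.5 = 0.2800
Noncentrality parameter: δ = d·√n = 0.2800 × √63 = 2.2224
Two-sided α = 0.1 → critical value z_{0.05} = 1.645.
Power = Φ(δ − 1.645) + Φ(−δ − 1.645) = Φ(0.578) + Φ(-3.867) = 0.7182 + 0.0001 = 0.7183.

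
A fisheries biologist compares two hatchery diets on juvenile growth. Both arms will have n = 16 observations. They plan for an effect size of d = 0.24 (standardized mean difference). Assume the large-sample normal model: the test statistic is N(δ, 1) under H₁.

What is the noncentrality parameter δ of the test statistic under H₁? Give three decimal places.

δ = d·√(n/2) = 0.24 × √(16/2) = 0.6788

δ ≈ 0.679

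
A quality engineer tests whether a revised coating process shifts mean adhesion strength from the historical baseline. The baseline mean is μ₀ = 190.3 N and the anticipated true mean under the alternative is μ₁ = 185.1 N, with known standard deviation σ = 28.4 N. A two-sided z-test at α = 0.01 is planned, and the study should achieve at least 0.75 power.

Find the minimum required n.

n = 316

Standardized effect: d = |μ₁ − μ₀| / σ = |185.1 − 190.3| / 28.4 = 0.1831
For power 0.75 need Φ(δ − z_{0.005}) = 0.75, so δ = z_{0.005} + z_{0.25} = 2.576 + 0.674 = 3.250.
(The Φ(−δ − z_{α/2}) term is vanishingly small for δ > 0 and is dropped in the standard sample-size formula.)
δ = d·√n ⇒ n = (δ/d)² = (3.250 / 0.1831)² = 315.12.
Rounding up, n = 316.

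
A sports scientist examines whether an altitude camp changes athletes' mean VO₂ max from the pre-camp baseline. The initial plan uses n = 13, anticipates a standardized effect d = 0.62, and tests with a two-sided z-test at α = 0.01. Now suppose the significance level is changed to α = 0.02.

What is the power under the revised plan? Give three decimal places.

δ = d·√n = 0.62 × √13 = 2.2354 (unchanged). New critical value: z_{0.01} = 2.326.
Revised power = Φ(δ − 2.326) + Φ(−δ − 2.326) = Φ(-0.091) + Φ(-4.562) = 0.4638 + 0.0000 = 0.4638.

Power ≈ 0.464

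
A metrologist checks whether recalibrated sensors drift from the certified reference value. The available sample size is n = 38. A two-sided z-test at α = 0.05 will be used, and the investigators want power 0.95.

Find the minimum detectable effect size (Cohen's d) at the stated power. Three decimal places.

d ≈ 0.585

Need Φ(δ − 1.960) = 0.95, so δ = 1.960 + 1.645 = 3.605.
(The second rejection-region term Φ(−δ − z_{α/2}) is negligible and dropped.)
δ = d·√n ⇒ d = δ/√n = 3.605/√38 = 0.5848.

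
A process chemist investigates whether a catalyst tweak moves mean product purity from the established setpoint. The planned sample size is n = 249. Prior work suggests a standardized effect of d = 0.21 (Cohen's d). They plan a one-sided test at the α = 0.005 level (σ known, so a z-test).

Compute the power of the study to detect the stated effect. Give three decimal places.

Noncentrality parameter: δ = d·√n = 0.21 × √249 = 3.3137
One-sided α = 0.005 → critical value z_{0.005} = 2.576.
Power = P(Z > 2.576 − δ) = Φ(0.738) = 0.7697.

Power ≈ 0.770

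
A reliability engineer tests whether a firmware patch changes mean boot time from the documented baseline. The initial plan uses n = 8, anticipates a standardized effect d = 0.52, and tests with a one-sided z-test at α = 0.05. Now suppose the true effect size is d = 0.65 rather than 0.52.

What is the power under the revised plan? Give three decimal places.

With d = 0.65: δ = d·√n = 0.65 × √8 = 1.8385. Critical value z_{0.05} = 1.645.
Revised power = Φ(δ − 1.645) = Φ(0.194) = 0.5768.

Power ≈ 0.577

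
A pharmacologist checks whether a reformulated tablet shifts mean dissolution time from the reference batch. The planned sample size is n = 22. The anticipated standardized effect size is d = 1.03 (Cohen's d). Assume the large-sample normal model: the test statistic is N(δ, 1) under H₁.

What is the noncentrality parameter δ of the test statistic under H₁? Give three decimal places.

δ = d·√n = 1.03 × √22 = 4.8311

δ ≈ 4.831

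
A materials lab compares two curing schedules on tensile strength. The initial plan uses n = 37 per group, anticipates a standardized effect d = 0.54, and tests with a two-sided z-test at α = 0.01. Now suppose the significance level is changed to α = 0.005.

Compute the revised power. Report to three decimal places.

Power ≈ 0.314

δ = d·√(n/2) = 0.54 × √(37/2) = 2.3226 (unchanged). New critical value: z_{0.0025} = 2.807.
Revised power = Φ(δ − 2.807) + Φ(−δ − 2.807) = Φ(-0.484) + Φ(-5.130) = 0.3140 + 0.0000 = 0.3140.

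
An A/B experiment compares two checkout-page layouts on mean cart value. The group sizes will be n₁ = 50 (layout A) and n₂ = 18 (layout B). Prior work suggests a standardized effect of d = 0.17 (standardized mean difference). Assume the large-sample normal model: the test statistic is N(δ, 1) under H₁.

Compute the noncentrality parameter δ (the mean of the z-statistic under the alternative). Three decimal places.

δ ≈ 0.618

δ = d / √(1/n₁ + 1/n₂) = 0.17 / √(1/50 + 1/18) = 0.6185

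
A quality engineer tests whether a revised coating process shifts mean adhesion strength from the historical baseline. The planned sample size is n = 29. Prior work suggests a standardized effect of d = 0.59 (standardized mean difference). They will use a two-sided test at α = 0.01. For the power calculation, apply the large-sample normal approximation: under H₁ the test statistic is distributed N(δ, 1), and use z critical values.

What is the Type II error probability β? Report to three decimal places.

Noncentrality parameter: δ = d·√n = 0.59 × √29 = 3.1772
Two-sided α = 0.01 → critical value z_{0.005} = 2.576.
Power = Φ(δ − 2.576) + Φ(−δ − 2.576) = Φ(0.601) + Φ(-5.753) = 0.7262 + 0.0000 = 0.7262.
Type II error: β = 1 − power = 1 − 0.7262 = 0.2738.

β ≈ 0.274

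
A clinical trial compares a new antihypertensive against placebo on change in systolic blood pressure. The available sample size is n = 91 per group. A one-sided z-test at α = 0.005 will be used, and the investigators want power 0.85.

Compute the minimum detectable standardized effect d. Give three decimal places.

d ≈ 0.536

Required noncentrality: δ = z_{0.005} + z_{0.15} = 2.576 + 1.036 = 3.612.
δ = d·√(n/2) ⇒ d = δ/√(n/2) = 3.612/√(91/2) = 0.5355.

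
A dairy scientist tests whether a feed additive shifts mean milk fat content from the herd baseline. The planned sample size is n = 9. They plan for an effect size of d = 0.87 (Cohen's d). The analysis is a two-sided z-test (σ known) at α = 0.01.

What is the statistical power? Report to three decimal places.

Noncentrality parameter: δ = d·√n = 0.87 × √9 = 2.6100
Two-sided α = 0.01 → critical value z_{0.005} = 2.576.
Power = Φ(δ − 2.576) + Φ(−δ − 2.576) = Φ(0.034) + Φ(-5.186) = 0.5136 + 0.0000 = 0.5136.

Power ≈ 0.514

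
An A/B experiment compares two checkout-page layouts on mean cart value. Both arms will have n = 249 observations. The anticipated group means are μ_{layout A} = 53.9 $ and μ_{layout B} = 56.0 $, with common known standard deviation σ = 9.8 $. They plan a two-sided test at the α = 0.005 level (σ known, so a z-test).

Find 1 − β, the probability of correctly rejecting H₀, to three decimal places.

Power ≈ 0.339

Standardized effect: d = |μ_{layout A} − μ_{layout B}| / σ = |53.9 − 56.0| / 9.8 = 0.2143
Noncentrality parameter: δ = d·√(n/2) = 0.2143 × √(249/2) = 2.3910
Critical value for a two-sided test at α = 0.005: z_{α/2} = 2.807.
Power = Φ(δ − 2.807) + Φ(−δ − 2.807) = Φ(-0.416) + Φ(-5.198) = 0.3387 + 0.0000 = 0.3387.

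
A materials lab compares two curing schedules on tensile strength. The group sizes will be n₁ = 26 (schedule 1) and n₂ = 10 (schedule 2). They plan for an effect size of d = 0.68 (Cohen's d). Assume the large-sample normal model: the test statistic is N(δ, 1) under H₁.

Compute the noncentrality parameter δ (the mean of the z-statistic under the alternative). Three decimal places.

δ ≈ 1.827

δ = d / √(1/n₁ + 1/n₂) = 0.68 / √(1/26 + 1/10) = 1.8274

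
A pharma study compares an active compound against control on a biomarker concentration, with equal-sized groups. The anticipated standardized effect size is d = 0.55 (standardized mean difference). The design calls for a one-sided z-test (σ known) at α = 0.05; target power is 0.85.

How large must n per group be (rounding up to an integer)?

n = 48 per group

Set Φ(δ − 1.645) = 0.85; then δ − 1.645 = Φ⁻¹(0.85) = 1.036, giving δ = 2.681.
δ = d·√(n/2) ⇒ n = 2(δ/d)² = 2 × (2.681 / 0.55)² = 47.53.
Round up to the next whole unit.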